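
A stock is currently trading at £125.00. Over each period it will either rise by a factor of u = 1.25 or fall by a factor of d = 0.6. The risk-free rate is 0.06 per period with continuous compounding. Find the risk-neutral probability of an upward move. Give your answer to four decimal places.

Risk-neutral probability p = (e^0.06 − 0.6)/(1.25 − 0.6) = 0.4618/0.6500 = 0.7105

p = 0.7105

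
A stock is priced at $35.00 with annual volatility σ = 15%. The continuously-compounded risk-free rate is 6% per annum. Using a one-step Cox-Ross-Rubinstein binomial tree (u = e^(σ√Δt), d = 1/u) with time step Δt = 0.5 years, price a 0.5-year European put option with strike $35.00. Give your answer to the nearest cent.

$1.31

CRR parameters: u = e^(σ√Δt) = e^(0.15·√0.5) = 1.1119, d = 1/u = 0.8994
Per-period rate: rΔt = 0.06·0.5 = 0.03, so R = e^0.03 = 1.0305
Risk-neutral probability p = (e^0.03 − 0.8994)/(1.1119 − 0.8994) = 0.1311/0.2125 = 0.6168
Terminal stock prices: S_u = 38.92, S_d = 31.48
Terminal payoffs (K − S): max(-3.916, 0) = 0, max(3.522, 0) = 3.522
Node 0 (S = 35): V_0 = e^(−0.03)·[0.6168·0.0000 + 0.3832·3.5222] = 1.3098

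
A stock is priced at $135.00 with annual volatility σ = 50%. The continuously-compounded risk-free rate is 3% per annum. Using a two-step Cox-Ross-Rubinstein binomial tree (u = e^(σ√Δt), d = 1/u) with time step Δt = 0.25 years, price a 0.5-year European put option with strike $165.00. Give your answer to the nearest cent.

$39.17

CRR parameters: u = e^(σ√Δt) = e^(0.5·√0.25) = 1.2840, d = 1/u = 0.7788
Per-period rate: rΔt = 0.03·0.25 = 0.0075, so R = e^0.0075 = 1.0075
Risk-neutral probability p = (e^0.0075 − 0.7788)/(1.2840 − 0.7788) = 0.2287/0.5052 = 0.4527
Terminal stock prices: S_uu = 222.6, S_ud = 135, S_dd = 81.88
Terminal payoffs (K − S): max(-57.58, 0) = 0, max(30, 0) = 30, max(83.12, 0) = 83.12
Node u (S = 173.3): V_u = e^(−0.0075)·[0.4527·0.0000 + 0.5473·30.0000] = 16.2956
Node d (S = 105.1): V_d = e^(−0.0075)·[0.4527·30.0000 + 0.5473·83.1184] = 58.6290
Node 0 (S = 135): V_0 = e^(−0.0075)·[0.4527·16.2956 + 0.5473·58.6290] = 39.1688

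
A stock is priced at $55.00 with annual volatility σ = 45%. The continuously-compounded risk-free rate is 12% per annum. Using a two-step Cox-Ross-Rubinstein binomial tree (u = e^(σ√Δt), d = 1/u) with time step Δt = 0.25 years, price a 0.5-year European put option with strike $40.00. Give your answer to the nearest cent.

CRR parameters: u = e^(σ√Δt) = e^(0.45·√0.25) = 1.2523, d = 1/u = 0.7985
Per-period rate: rΔt = 0.12·0.25 = 0.03, so R = e^0.03 = 1.0305
Risk-neutral probability p = (e^0.03 − 0.7985)/(1.2523 − 0.7985) = 0.2319/0.4538 = 0.5111
Terminal stock prices: S_uu = 86.26, S_ud = 55, S_dd = 35.07
Terminal payoffs (K − S): max(-46.26, 0) = 0, max(-15, 0) = 0, max(4.93, 0) = 4.93
Node u (S = 68.88): V_u = e^(−0.03)·[0.5111·0.0000 + 0.4889·0.0000] = 0.0000
Node d (S = 43.92): V_d = e^(−0.03)·[0.5111·0.0000 + 0.4889·4.9305] = 2.3393
Node 0 (S = 55): V_0 = e^(−0.03)·[0.5111·0.0000 + 0.4889·2.3393] = 1.1099

$1.11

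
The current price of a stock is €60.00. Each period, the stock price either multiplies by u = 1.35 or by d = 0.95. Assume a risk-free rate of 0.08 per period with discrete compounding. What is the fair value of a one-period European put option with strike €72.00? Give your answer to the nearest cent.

€9.37

Risk-neutral probability p = (1 + 0.08 − 0.95)/(1.35 − 0.95) = 0.1300/0.4000 = 0.3250
Terminal stock prices: S_u = 81, S_d = 57
Terminal payoffs (K − S): max(-9, 0) = 0, max(15, 0) = 15
Node 0 (S = 60): V_0 = 1/1.08·[0.3250·0.0000 + 0.6750·15.0000] = 9.3750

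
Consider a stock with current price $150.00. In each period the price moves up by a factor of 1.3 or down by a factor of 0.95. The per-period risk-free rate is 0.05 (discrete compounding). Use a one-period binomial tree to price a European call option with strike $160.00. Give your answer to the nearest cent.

$9.52

Risk-neutral probability p = (1 + 0.05 − 0.95)/(1.3 − 0.95) = 0.1000/0.3500 = 0.2857
Terminal stock prices: S_u = 195, S_d = 142.5
Terminal payoffs (S − K): max(35, 0) = 35, max(-17.5, 0) = 0
Node 0 (S = 150): V_0 = 1/1.05·[0.2857·35.0000 + 0.7143·0.0000] = 9.5238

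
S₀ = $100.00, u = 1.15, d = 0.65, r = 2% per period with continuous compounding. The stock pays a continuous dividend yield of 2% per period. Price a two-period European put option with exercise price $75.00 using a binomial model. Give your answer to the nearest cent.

$2.93

Per-period risk-free factor R = e^0.02 = 1.0202; dividend-adjusted growth = e^(0.02−0.02) = 1.0000.
Risk-neutral probability p = (1.0000 − 0.65)/(1.15 − 0.65) = 0.3500/0.5000 = 0.7000
Terminal stock prices: S_uu = 132.2, S_ud = 74.75, S_dd = 42.25
Terminal payoffs (K − S): max(-57.25, 0) = 0, max(0.25, 0) = 0.25, max(32.75, 0) = 32.75
Node u (S = 115): V_u = e^(−0.02)·[0.7000·0.0000 + 0.3000·0.2500] = 0.0735
Node d (S = 65): V_d = e^(−0.02)·[0.7000·0.2500 + 0.3000·32.7500] = 9.8020
Node 0 (S = 100): V_0 = e^(−0.02)·[0.7000·0.0735 + 0.3000·9.8020] = 2.9328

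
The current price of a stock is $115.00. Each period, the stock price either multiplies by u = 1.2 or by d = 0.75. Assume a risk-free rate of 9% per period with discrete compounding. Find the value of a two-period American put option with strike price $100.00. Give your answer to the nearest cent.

Risk-neutral probability p = (1 + 0.09 − 0.75)/(1.2 − 0.75) = 0.3400/0.4500 = 0.7556
Terminal stock prices: S_uu = 165.6, S_ud = 103.5, S_dd = 64.69
Terminal payoffs (K − S): max(-65.6, 0) = 0, max(-3.5, 0) = 0, max(35.31, 0) = 35.31
Node u (S = 138): continuation = 1/1.09·[0.7556·0.0000 + 0.2444·0.0000] = 0.0000; exercise value = 0.0000 ≤ continuation, so V_u = 0.0000
Node d (S = 86.25): continuation = 1/1.09·[0.7556·0.0000 + 0.2444·35.3125] = 7.9192; exercise value = 13.7500 > continuation, so V_d = 13.7500 (exercise)
Node 0 (S = 115): continuation = 1/1.09·[0.7556·0.0000 + 0.2444·13.7500] = 3.0836; exercise value = 0.0000 ≤ continuation, so V_0 = 3.0836

$3.08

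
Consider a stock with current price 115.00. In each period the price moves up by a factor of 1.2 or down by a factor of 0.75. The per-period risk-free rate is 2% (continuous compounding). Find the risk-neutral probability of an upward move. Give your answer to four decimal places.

Risk-neutral probability p = (e^0.02 − 0.75)/(1.2 − 0.75) = 0.2702/0.4500 = 0.6004

p = 0.6004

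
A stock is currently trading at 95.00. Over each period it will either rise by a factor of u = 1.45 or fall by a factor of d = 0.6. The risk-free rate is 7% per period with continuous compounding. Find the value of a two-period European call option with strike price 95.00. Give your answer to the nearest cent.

Risk-neutral probability p = (e^0.07 − 0.6)/(1.45 − 0.6) = 0.4725/0.8500 = 0.5559
Terminal stock prices: S_uu = 199.7, S_ud = 82.65, S_dd = 34.2
Terminal payoffs (S − K): max(104.7, 0) = 104.7, max(-12.35, 0) = 0, max(-60.8, 0) = 0
Node u (S = 137.8): V_u = e^(−0.07)·[0.5559·104.7375 + 0.4441·0.0000] = 54.2865
Node d (S = 57): V_d = e^(−0.07)·[0.5559·0.0000 + 0.4441·0.0000] = 0.0000
Node 0 (S = 95): V_0 = e^(−0.07)·[0.5559·54.2865 + 0.4441·0.0000] = 28.1373

28.14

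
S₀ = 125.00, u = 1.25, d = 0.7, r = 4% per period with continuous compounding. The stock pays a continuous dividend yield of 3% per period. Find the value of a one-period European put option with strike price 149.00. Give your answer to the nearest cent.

Per-period risk-free factor R = e^0.04 = 1.0408; dividend-adjusted growth = e^(0.04−0.03) = 1.0101.
Risk-neutral probability p = (1.0101 − 0.7)/(1.25 − 0.7) = 0.3101/0.5500 = 0.5637
Terminal stock prices: S_u = 156.2, S_d = 87.5
Terminal payoffs (K − S): max(-7.25, 0) = 0, max(61.5, 0) = 61.5
Node 0 (S = 125): V_0 = e^(−0.04)·[0.5637·0.0000 + 0.4363·61.5000] = 25.7787

25.78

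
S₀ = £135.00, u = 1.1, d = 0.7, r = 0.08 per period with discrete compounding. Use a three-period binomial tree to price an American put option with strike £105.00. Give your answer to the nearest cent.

Risk-neutral probability p = (1 + 0.08 − 0.7)/(1.1 − 0.7) = 0.3800/0.4000 = 0.9500
Terminal stock prices: S_uuu = 179.7, S_uud = 114.3, S_udd = 72.76, S_ddd = 46.3
Terminal payoffs (K − S): max(-74.69, 0) = 0, max(-9.345, 0) = 0, max(32.24, 0) = 32.24, max(58.7, 0) = 58.7
Node uu (S = 163.4): continuation = 1/1.08·[0.9500·0.0000 + 0.0500·0.0000] = 0.0000; exercise value = 0.0000 ≤ continuation, so V_uu = 0.0000
Node ud (S = 103.9): continuation = 1/1.08·[0.9500·0.0000 + 0.0500·32.2350] = 1.4924; exercise value = 1.0500 ≤ continuation, so V_ud = 1.4924
Node dd (S = 66.15): continuation = 1/1.08·[0.9500·32.2350 + 0.0500·58.6950] = 31.0722; exercise value = 38.8500 > continuation, so V_dd = 38.8500 (exercise)
Node u (S = 148.5): continuation = 1/1.08·[0.9500·0.0000 + 0.0500·1.4924] = 0.0691; exercise value = 0.0000 ≤ continuation, so V_u = 0.0691
Node d (S = 94.5): continuation = 1/1.08·[0.9500·1.4924 + 0.0500·38.8500] = 3.1113; exercise value = 10.5000 > continuation, so V_d = 10.5000 (exercise)
Node 0 (S = 135): continuation = 1/1.08·[0.9500·0.0691 + 0.0500·10.5000] = 0.5469; exercise value = 0.0000 ≤ continuation, so V_0 = 0.5469

£0.55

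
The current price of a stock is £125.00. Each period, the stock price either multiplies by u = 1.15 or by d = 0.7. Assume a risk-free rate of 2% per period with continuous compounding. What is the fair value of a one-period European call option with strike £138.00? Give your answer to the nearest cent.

£4.01

Risk-neutral probability p = (e^0.02 − 0.7)/(1.15 − 0.7) = 0.3202/0.4500 = 0.7116
Terminal stock prices: S_u = 143.8, S_d = 87.5
Terminal payoffs (S − K): max(5.75, 0) = 5.75, max(-50.5, 0) = 0
Node 0 (S = 125): V_0 = e^(−0.02)·[0.7116·5.7500 + 0.2884·0.0000] = 4.0104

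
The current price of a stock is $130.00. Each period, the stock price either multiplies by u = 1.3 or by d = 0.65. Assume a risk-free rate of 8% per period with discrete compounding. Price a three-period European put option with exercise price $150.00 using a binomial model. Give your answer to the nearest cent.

$20.24

Risk-neutral probability p = (1 + 0.08 − 0.65)/(1.3 − 0.65) = 0.4300/0.6500 = 0.6615
Terminal stock prices: S_uuu = 285.6, S_uud = 142.8, S_udd = 71.4, S_ddd = 35.7
Terminal payoffs (K − S): max(-135.6, 0) = 0, max(7.195, 0) = 7.195, max(78.6, 0) = 78.6, max(114.3, 0) = 114.3
Node uu (S = 219.7): V_uu = 1/1.08·[0.6615·0.0000 + 0.3385·7.1950] = 2.2548
Node ud (S = 109.9): V_ud = 1/1.08·[0.6615·7.1950 + 0.3385·78.5975] = 29.0389
Node dd (S = 54.93): V_dd = 1/1.08·[0.6615·78.5975 + 0.3385·114.2987] = 83.9639
Node u (S = 169): V_u = 1/1.08·[0.6615·2.2548 + 0.3385·29.0389] = 10.4817
Node d (S = 84.5): V_d = 1/1.08·[0.6615·29.0389 + 0.3385·83.9639] = 44.1008
Node 0 (S = 130): V_0 = 1/1.08·[0.6615·10.4817 + 0.3385·44.1008] = 20.2412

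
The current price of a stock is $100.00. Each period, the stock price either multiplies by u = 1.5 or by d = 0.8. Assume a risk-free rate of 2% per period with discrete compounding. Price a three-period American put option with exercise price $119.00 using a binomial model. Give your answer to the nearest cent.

Risk-neutral probability p = (1 + 0.02 − 0.8)/(1.5 − 0.8) = 0.2200/0.7000 = 0.3143
Terminal stock prices: S_uuu = 337.5, S_uud = 180, S_udd = 96, S_ddd = 51.2
Terminal payoffs (K − S): max(-218.5, 0) = 0, max(-61, 0) = 0, max(23, 0) = 23, max(67.8, 0) = 67.8
Node uu (S = 225): continuation = 1/1.02·[0.3143·0.0000 + 0.6857·0.0000] = 0.0000; exercise value = 0.0000 ≤ continuation, so V_uu = 0.0000
Node ud (S = 120): continuation = 1/1.02·[0.3143·0.0000 + 0.6857·23.0000] = 15.4622; exercise value = 0.0000 ≤ continuation, so V_ud = 15.4622
Node dd (S = 64): continuation = 1/1.02·[0.3143·23.0000 + 0.6857·67.8000] = 52.6667; exercise value = 55.0000 > continuation, so V_dd = 55.0000 (exercise)
Node u (S = 150): continuation = 1/1.02·[0.3143·0.0000 + 0.6857·15.4622] = 10.3947; exercise value = 0.0000 ≤ continuation, so V_u = 10.3947
Node d (S = 80): continuation = 1/1.02·[0.3143·15.4622 + 0.6857·55.0000] = 41.7390; exercise value = 39.0000 ≤ continuation, so V_d = 41.7390
Node 0 (S = 100): continuation = 1/1.02·[0.3143·10.3947 + 0.6857·41.7390] = 31.2627; exercise value = 19.0000 ≤ continuation, so V_0 = 31.2627

$31.26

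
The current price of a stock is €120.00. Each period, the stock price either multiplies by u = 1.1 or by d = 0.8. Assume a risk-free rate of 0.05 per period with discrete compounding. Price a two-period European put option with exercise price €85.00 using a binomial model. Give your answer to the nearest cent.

€0.21

Risk-neutral probability p = (1 + 0.05 − 0.8)/(1.1 − 0.8) = 0.2500/0.3000 = 0.8333
Terminal stock prices: S_uu = 145.2, S_ud = 105.6, S_dd = 76.8
Terminal payoffs (K − S): max(-60.2, 0) = 0, max(-20.6, 0) = 0, max(8.2, 0) = 8.2
Node u (S = 132): V_u = 1/1.05·[0.8333·0.0000 + 0.1667·0.0000] = 0.0000
Node d (S = 96): V_d = 1/1.05·[0.8333·0.0000 + 0.1667·8.2000] = 1.3016
Node 0 (S = 120): V_0 = 1/1.05·[0.8333·0.0000 + 0.1667·1.3016] = 0.2066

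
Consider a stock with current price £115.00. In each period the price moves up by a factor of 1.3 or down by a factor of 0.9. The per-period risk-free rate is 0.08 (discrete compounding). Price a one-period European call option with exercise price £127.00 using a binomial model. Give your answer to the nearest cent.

£9.38

Risk-neutral probability p = (1 + 0.08 − 0.9)/(1.3 − 0.9) = 0.1800/0.4000 = 0.4500
Terminal stock prices: S_u = 149.5, S_d = 103.5
Terminal payoffs (S − K): max(22.5, 0) = 22.5, max(-23.5, 0) = 0
Node 0 (S = 115): V_0 = 1/1.08·[0.4500·22.5000 + 0.5500·0.0000] = 9.3750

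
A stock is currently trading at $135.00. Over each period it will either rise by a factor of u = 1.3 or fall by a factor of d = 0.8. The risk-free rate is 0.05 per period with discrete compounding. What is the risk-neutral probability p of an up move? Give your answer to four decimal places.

Risk-neutral probability p = (1 + 0.05 − 0.8)/(1.3 − 0.8) = 0.2500/0.5000 = 0.5000

p = 0.5000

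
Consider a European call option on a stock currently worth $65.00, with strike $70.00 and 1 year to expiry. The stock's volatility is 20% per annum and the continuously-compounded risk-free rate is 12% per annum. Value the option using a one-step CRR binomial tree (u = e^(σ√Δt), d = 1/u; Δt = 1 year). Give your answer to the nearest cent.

CRR parameters: u = e^(σ√Δt) = e^(0.2·√1) = 1.2214, d = 1/u = 0.8187
Per-period rate: rΔt = 0.12·1 = 0.12, so R = e^0.12 = 1.1275
Risk-neutral probability p = (e^0.12 − 0.8187)/(1.2214 − 0.8187) = 0.3088/0.4027 = 0.7668
Terminal stock prices: S_u = 79.39, S_d = 53.22
Terminal payoffs (S − K): max(9.391, 0) = 9.391, max(-16.78, 0) = 0
Node 0 (S = 65): V_0 = e^(−0.12)·[0.7668·9.3912 + 0.2332·0.0000] = 6.3868

$6.39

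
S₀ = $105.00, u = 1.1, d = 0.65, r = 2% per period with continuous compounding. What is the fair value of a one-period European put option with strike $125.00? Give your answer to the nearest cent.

$17.52

Risk-neutral probability p = (e^0.02 − 0.65)/(1.1 − 0.65) = 0.3702/0.4500 = 0.8227
Terminal stock prices: S_u = 115.5, S_d = 68.25
Terminal payoffs (K − S): max(9.5, 0) = 9.5, max(56.75, 0) = 56.75
Node 0 (S = 105): V_0 = e^(−0.02)·[0.8227·9.5000 + 0.1773·56.7500] = 17.5248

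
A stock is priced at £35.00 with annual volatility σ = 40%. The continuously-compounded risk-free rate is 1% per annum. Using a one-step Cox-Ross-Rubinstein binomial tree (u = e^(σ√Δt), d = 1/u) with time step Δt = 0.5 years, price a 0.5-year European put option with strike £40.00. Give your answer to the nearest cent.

CRR parameters: u = e^(σ√Δt) = e^(0.4·√0.5) = 1.3269, d = 1/u = 0.7536
Per-period rate: rΔt = 0.01·0.5 = 0.005, so R = e^0.005 = 1.0050
Risk-neutral probability p = (e^0.005 − 0.7536)/(1.3269 − 0.7536) = 0.2514/0.5733 = 0.4385
Terminal stock prices: S_u = 46.44, S_d = 26.38
Terminal payoffs (K − S): max(-6.441, 0) = 0, max(13.62, 0) = 13.62
Node 0 (S = 35): V_0 = e^(−0.005)·[0.4385·0.0000 + 0.5615·13.6227] = 7.6110

£7.61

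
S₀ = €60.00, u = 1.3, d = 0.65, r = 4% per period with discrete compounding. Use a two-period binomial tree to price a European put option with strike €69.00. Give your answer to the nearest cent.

Risk-neutral probability p = (1 + 0.04 − 0.65)/(1.3 − 0.65) = 0.3900/0.6500 = 0.6000
Terminal stock prices: S_uu = 101.4, S_ud = 50.7, S_dd = 25.35
Terminal payoffs (K − S): max(-32.4, 0) = 0, max(18.3, 0) = 18.3, max(43.65, 0) = 43.65
Node u (S = 78): V_u = 1/1.04·[0.6000·0.0000 + 0.4000·18.3000] = 7.0385
Node d (S = 39): V_d = 1/1.04·[0.6000·18.3000 + 0.4000·43.6500] = 27.3462
Node 0 (S = 60): V_0 = 1/1.04·[0.6000·7.0385 + 0.4000·27.3462] = 14.5784

€14.58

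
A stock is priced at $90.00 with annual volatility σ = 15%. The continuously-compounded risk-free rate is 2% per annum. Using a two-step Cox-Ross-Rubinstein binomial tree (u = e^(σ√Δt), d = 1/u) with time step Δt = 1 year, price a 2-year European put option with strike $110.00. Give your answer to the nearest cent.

$18.78

CRR parameters: u = e^(σ√Δt) = e^(0.15·√1) = 1.1618, d = 1/u = 0.8607
Per-period rate: rΔt = 0.02·1 = 0.02, so R = e^0.02 = 1.0202
Risk-neutral probability p = (e^0.02 − 0.8607)/(1.1618 − 0.8607) = 0.1595/0.3011 = 0.5297
Terminal stock prices: S_uu = 121.5, S_ud = 90, S_dd = 66.67
Terminal payoffs (K − S): max(-11.49, 0) = 0, max(20, 0) = 20, max(43.33, 0) = 43.33
Node u (S = 104.6): V_u = e^(−0.02)·[0.5297·0.0000 + 0.4703·20.0000] = 9.2206
Node d (S = 77.46): V_d = e^(−0.02)·[0.5297·20.0000 + 0.4703·43.3264] = 30.3581
Node 0 (S = 90): V_0 = e^(−0.02)·[0.5297·9.2206 + 0.4703·30.3581] = 18.7831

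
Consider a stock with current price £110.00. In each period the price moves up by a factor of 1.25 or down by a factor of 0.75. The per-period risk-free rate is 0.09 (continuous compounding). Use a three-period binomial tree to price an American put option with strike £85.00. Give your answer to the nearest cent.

£2.66

Risk-neutral probability p = (e^0.09 − 0.75)/(1.25 − 0.75) = 0.3442/0.5000 = 0.6883
Terminal stock prices: S_uuu = 214.8, S_uud = 128.9, S_udd = 77.34, S_ddd = 46.41
Terminal payoffs (K − S): max(-129.8, 0) = 0, max(-43.91, 0) = 0, max(7.656, 0) = 7.656, max(38.59, 0) = 38.59
Node uu (S = 171.9): continuation = e^(−0.09)·[0.6883·0.0000 + 0.3117·0.0000] = 0.0000; exercise value = 0.0000 ≤ continuation, so V_uu = 0.0000
Node ud (S = 103.1): continuation = e^(−0.09)·[0.6883·0.0000 + 0.3117·7.6562] = 2.1807; exercise value = 0.0000 ≤ continuation, so V_ud = 2.1807
Node dd (S = 61.88): continuation = e^(−0.09)·[0.6883·7.6562 + 0.3117·38.5938] = 15.8092; exercise value = 23.1250 > continuation, so V_dd = 23.1250 (exercise)
Node u (S = 137.5): continuation = e^(−0.09)·[0.6883·0.0000 + 0.3117·2.1807] = 0.6211; exercise value = 0.0000 ≤ continuation, so V_u = 0.6211
Node d (S = 82.5): continuation = e^(−0.09)·[0.6883·2.1807 + 0.3117·23.1250] = 7.9585; exercise value = 2.5000 ≤ continuation, so V_d = 7.9585
Node 0 (S = 110): continuation = e^(−0.09)·[0.6883·0.6211 + 0.3117·7.9585] = 2.6576; exercise value = 0.0000 ≤ continuation, so V_0 = 2.6576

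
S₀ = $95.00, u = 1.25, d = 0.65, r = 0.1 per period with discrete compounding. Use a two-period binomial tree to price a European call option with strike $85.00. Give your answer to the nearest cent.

$29.49

Risk-neutral probability p = (1 + 0.1 − 0.65)/(1.25 − 0.65) = 0.4500/0.6000 = 0.7500
Terminal stock prices: S_uu = 148.4, S_ud = 77.19, S_dd = 40.14
Terminal payoffs (S − K): max(63.44, 0) = 63.44, max(-7.812, 0) = 0, max(-44.86, 0) = 0
Node u (S = 118.8): V_u = 1/1.1·[0.7500·63.4375 + 0.2500·0.0000] = 43.2528
Node d (S = 61.75): V_d = 1/1.1·[0.7500·0.0000 + 0.2500·0.0000] = 0.0000
Node 0 (S = 95): V_0 = 1/1.1·[0.7500·43.2528 + 0.2500·0.0000] = 29.4906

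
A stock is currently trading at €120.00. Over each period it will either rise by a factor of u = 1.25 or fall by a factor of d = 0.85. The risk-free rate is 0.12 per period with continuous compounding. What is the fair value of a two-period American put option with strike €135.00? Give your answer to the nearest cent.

Risk-neutral probability p = (e^0.12 − 0.85)/(1.25 − 0.85) = 0.2775/0.4000 = 0.6937
Terminal stock prices: S_uu = 187.5, S_ud = 127.5, S_dd = 86.7
Terminal payoffs (K − S): max(-52.5, 0) = 0, max(7.5, 0) = 7.5, max(48.3, 0) = 48.3
Node u (S = 150): continuation = e^(−0.12)·[0.6937·0.0000 + 0.3063·7.5000] = 2.0372; exercise value = 0.0000 ≤ continuation, so V_u = 2.0372
Node d (S = 102): continuation = e^(−0.12)·[0.6937·7.5000 + 0.3063·48.3000] = 17.7343; exercise value = 33.0000 > continuation, so V_d = 33.0000 (exercise)
Node 0 (S = 120): continuation = e^(−0.12)·[0.6937·2.0372 + 0.3063·33.0000] = 10.2171; exercise value = 15.0000 > continuation, so V_0 = 15.0000 (exercise)

€15.00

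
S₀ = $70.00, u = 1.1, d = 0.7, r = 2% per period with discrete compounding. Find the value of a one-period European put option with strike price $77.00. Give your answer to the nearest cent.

Risk-neutral probability p = (1 + 0.02 − 0.7)/(1.1 − 0.7) = 0.3200/0.4000 = 0.8000
Terminal stock prices: S_u = 77, S_d = 49
Terminal payoffs (K − S): max(0, 0) = 0, max(28, 0) = 28
Node 0 (S = 70): V_0 = 1/1.02·[0.8000·0.0000 + 0.2000·28.0000] = 5.4902

$5.49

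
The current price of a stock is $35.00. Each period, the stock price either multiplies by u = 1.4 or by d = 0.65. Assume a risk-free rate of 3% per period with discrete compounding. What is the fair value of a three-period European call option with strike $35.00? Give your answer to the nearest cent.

$10.60

Risk-neutral probability p = (1 + 0.03 − 0.65)/(1.4 − 0.65) = 0.3800/0.7500 = 0.5067
Terminal stock prices: S_uuu = 96.04, S_uud = 44.59, S_udd = 20.7, S_ddd = 9.612
Terminal payoffs (S − K): max(61.04, 0) = 61.04, max(9.59, 0) = 9.59, max(-14.3, 0) = 0, max(-25.39, 0) = 0
Node uu (S = 68.6): V_uu = 1/1.03·[0.5067·61.0400 + 0.4933·9.5900] = 34.6194
Node ud (S = 31.85): V_ud = 1/1.03·[0.5067·9.5900 + 0.4933·0.0000] = 4.7174
Node dd (S = 14.79): V_dd = 1/1.03·[0.5067·0.0000 + 0.4933·0.0000] = 0.0000
Node u (S = 49): V_u = 1/1.03·[0.5067·34.6194 + 0.4933·4.7174] = 19.2891
Node d (S = 22.75): V_d = 1/1.03·[0.5067·4.7174 + 0.4933·0.0000] = 2.3205
Node 0 (S = 35): V_0 = 1/1.03·[0.5067·19.2891 + 0.4933·2.3205] = 10.5999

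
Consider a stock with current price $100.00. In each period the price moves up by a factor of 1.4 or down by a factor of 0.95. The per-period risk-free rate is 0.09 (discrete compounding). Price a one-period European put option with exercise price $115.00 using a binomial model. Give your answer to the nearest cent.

$12.64

Risk-neutral probability p = (1 + 0.09 − 0.95)/(1.4 − 0.95) = 0.1400/0.4500 = 0.3111
Terminal stock prices: S_u = 140, S_d = 95
Terminal payoffs (K − S): max(-25, 0) = 0, max(20, 0) = 20
Node 0 (S = 100): V_0 = 1/1.09·[0.3111·0.0000 + 0.6889·20.0000] = 12.6402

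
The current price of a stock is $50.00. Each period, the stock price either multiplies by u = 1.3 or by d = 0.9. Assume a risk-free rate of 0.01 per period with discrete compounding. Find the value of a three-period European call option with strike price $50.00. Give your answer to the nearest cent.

Risk-neutral probability p = (1 + 0.01 − 0.9)/(1.3 − 0.9) = 0.1100/0.4000 = 0.2750
Terminal stock prices: S_uuu = 109.9, S_uud = 76.05, S_udd = 52.65, S_ddd = 36.45
Terminal payoffs (S − K): max(59.85, 0) = 59.85, max(26.05, 0) = 26.05, max(2.65, 0) = 2.65, max(-13.55, 0) = 0
Node uu (S = 84.5): V_uu = 1/1.01·[0.2750·59.8500 + 0.7250·26.0500] = 34.9950
Node ud (S = 58.5): V_ud = 1/1.01·[0.2750·26.0500 + 0.7250·2.6500] = 8.9950
Node dd (S = 40.5): V_dd = 1/1.01·[0.2750·2.6500 + 0.7250·0.0000] = 0.7215
Node u (S = 65): V_u = 1/1.01·[0.2750·34.9950 + 0.7250·8.9950] = 15.9852
Node d (S = 45): V_d = 1/1.01·[0.2750·8.9950 + 0.7250·0.7215] = 2.9671
Node 0 (S = 50): V_0 = 1/1.01·[0.2750·15.9852 + 0.7250·2.9671] = 6.4822

$6.48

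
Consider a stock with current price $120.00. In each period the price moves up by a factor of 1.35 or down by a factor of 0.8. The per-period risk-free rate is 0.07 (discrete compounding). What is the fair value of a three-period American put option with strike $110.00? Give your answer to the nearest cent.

Risk-neutral probability p = (1 + 0.07 − 0.8)/(1.35 − 0.8) = 0.2700/0.5500 = 0.4909
Terminal stock prices: S_uuu = 295.2, S_uud = 175, S_udd = 103.7, S_ddd = 61.44
Terminal payoffs (K − S): max(-185.2, 0) = 0, max(-64.96, 0) = 0, max(6.32, 0) = 6.32, max(48.56, 0) = 48.56
Node uu (S = 218.7): continuation = 1/1.07·[0.4909·0.0000 + 0.5091·0.0000] = 0.0000; exercise value = 0.0000 ≤ continuation, so V_uu = 0.0000
Node ud (S = 129.6): continuation = 1/1.07·[0.4909·0.0000 + 0.5091·6.3200] = 3.0070; exercise value = 0.0000 ≤ continuation, so V_ud = 3.0070
Node dd (S = 76.8): continuation = 1/1.07·[0.4909·6.3200 + 0.5091·48.5600] = 26.0037; exercise value = 33.2000 > continuation, so V_dd = 33.2000 (exercise)
Node u (S = 162): continuation = 1/1.07·[0.4909·0.0000 + 0.5091·3.0070] = 1.4307; exercise value = 0.0000 ≤ continuation, so V_u = 1.4307
Node d (S = 96): continuation = 1/1.07·[0.4909·3.0070 + 0.5091·33.2000] = 17.1757; exercise value = 14.0000 ≤ continuation, so V_d = 17.1757
Node 0 (S = 120): continuation = 1/1.07·[0.4909·1.4307 + 0.5091·17.1757] = 8.8283; exercise value = 0.0000 ≤ continuation, so V_0 = 8.8283

$8.83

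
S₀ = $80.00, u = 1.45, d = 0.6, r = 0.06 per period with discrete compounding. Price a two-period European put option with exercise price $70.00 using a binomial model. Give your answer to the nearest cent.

$7.90

Risk-neutral probability p = (1 + 0.06 − 0.6)/(1.45 − 0.6) = 0.4600/0.8500 = 0.5412
Terminal stock prices: S_uu = 168.2, S_ud = 69.6, S_dd = 28.8
Terminal payoffs (K − S): max(-98.2, 0) = 0, max(0.4, 0) = 0.4, max(41.2, 0) = 41.2
Node u (S = 116): V_u = 1/1.06·[0.5412·0.0000 + 0.4588·0.4000] = 0.1731
Node d (S = 48): V_d = 1/1.06·[0.5412·0.4000 + 0.4588·41.2000] = 18.0377
Node 0 (S = 80): V_0 = 1/1.06·[0.5412·0.1731 + 0.4588·18.0377] = 7.8961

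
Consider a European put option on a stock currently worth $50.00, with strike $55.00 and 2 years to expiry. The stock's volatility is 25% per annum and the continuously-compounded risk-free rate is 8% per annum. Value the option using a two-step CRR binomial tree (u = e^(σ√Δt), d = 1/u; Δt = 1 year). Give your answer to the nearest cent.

CRR parameters: u = e^(σ√Δt) = e^(0.25·√1) = 1.2840, d = 1/u = 0.7788
Per-period rate: rΔt = 0.08·1 = 0.08, so R = e^0.08 = 1.0833
Risk-neutral probability p = (e^0.08 − 0.7788)/(1.2840 − 0.7788) = 0.3045/0.5052 = 0.6027
Terminal stock prices: S_uu = 82.44, S_ud = 50, S_dd = 30.33
Terminal payoffs (K − S): max(-27.44, 0) = 0, max(5, 0) = 5, max(24.67, 0) = 24.67
Node u (S = 64.2): V_u = e^(−0.08)·[0.6027·0.0000 + 0.3973·5.0000] = 1.8339
Node d (S = 38.94): V_d = e^(−0.08)·[0.6027·5.0000 + 0.3973·24.6735] = 11.8314
Node 0 (S = 50): V_0 = e^(−0.08)·[0.6027·1.8339 + 0.3973·11.8314] = 5.3597

$5.36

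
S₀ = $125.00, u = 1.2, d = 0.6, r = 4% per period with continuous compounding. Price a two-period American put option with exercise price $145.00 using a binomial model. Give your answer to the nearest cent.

Risk-neutral probability p = (e^0.04 − 0.6)/(1.2 − 0.6) = 0.4408/0.6000 = 0.7347
Terminal stock prices: S_uu = 180, S_ud = 90, S_dd = 45
Terminal payoffs (K − S): max(-35, 0) = 0, max(55, 0) = 55, max(100, 0) = 100
Node u (S = 150): continuation = e^(−0.04)·[0.7347·0.0000 + 0.2653·55.0000] = 14.0202; exercise value = 0.0000 ≤ continuation, so V_u = 14.0202
Node d (S = 75): continuation = e^(−0.04)·[0.7347·55.0000 + 0.2653·100.0000] = 64.3145; exercise value = 70.0000 > continuation, so V_d = 70.0000 (exercise)
Node 0 (S = 125): continuation = e^(−0.04)·[0.7347·14.0202 + 0.2653·70.0000] = 27.7404; exercise value = 20.0000 ≤ continuation, so V_0 = 27.7404

$27.74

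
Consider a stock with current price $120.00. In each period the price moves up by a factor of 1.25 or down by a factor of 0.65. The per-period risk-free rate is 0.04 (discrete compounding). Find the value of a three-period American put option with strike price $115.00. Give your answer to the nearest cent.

Risk-neutral probability p = (1 + 0.04 − 0.65)/(1.25 − 0.65) = 0.3900/0.6000 = 0.6500
Terminal stock prices: S_uuu = 234.4, S_uud = 121.9, S_udd = 63.38, S_ddd = 32.95
Terminal payoffs (K − S): max(-119.4, 0) = 0, max(-6.875, 0) = 0, max(51.62, 0) = 51.62, max(82.05, 0) = 82.05
Node uu (S = 187.5): continuation = 1/1.04·[0.6500·0.0000 + 0.3500·0.0000] = 0.0000; exercise value = 0.0000 ≤ continuation, so V_uu = 0.0000
Node ud (S = 97.5): continuation = 1/1.04·[0.6500·0.0000 + 0.3500·51.6250] = 17.3738; exercise value = 17.5000 > continuation, so V_ud = 17.5000 (exercise)
Node dd (S = 50.7): continuation = 1/1.04·[0.6500·51.6250 + 0.3500·82.0450] = 59.8769; exercise value = 64.3000 > continuation, so V_dd = 64.3000 (exercise)
Node u (S = 150): continuation = 1/1.04·[0.6500·0.0000 + 0.3500·17.5000] = 5.8894; exercise value = 0.0000 ≤ continuation, so V_u = 5.8894
Node d (S = 78): continuation = 1/1.04·[0.6500·17.5000 + 0.3500·64.3000] = 32.5769; exercise value = 37.0000 > continuation, so V_d = 37.0000 (exercise)
Node 0 (S = 120): continuation = 1/1.04·[0.6500·5.8894 + 0.3500·37.0000] = 16.1328; exercise value = 0.0000 ≤ continuation, so V_0 = 16.1328

$16.13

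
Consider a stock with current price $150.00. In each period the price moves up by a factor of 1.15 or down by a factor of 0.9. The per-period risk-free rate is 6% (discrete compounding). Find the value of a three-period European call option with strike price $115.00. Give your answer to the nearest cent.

$53.67

Risk-neutral probability p = (1 + 0.06 − 0.9)/(1.15 − 0.9) = 0.1600/0.2500 = 0.6400
Terminal stock prices: S_uuu = 228.1, S_uud = 178.5, S_udd = 139.7, S_ddd = 109.4
Terminal payoffs (S − K): max(113.1, 0) = 113.1, max(63.54, 0) = 63.54, max(24.73, 0) = 24.73, max(-5.65, 0) = 0
Node uu (S = 198.4): V_uu = 1/1.06·[0.6400·113.1312 + 0.3600·63.5375] = 89.8844
Node ud (S = 155.2): V_ud = 1/1.06·[0.6400·63.5375 + 0.3600·24.7250] = 46.7594
Node dd (S = 121.5): V_dd = 1/1.06·[0.6400·24.7250 + 0.3600·0.0000] = 14.9283
Node u (S = 172.5): V_u = 1/1.06·[0.6400·89.8844 + 0.3600·46.7594] = 70.1504
Node d (S = 135): V_d = 1/1.06·[0.6400·46.7594 + 0.3600·14.9283] = 33.3021
Node 0 (S = 150): V_0 = 1/1.06·[0.6400·70.1504 + 0.3600·33.3021] = 53.6651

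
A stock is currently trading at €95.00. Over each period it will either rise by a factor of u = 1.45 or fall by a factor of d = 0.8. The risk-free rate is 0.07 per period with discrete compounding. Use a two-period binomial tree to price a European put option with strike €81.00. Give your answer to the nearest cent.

€6.03

Risk-neutral probability p = (1 + 0.07 − 0.8)/(1.45 − 0.8) = 0.2700/0.6500 = 0.4154
Terminal stock prices: S_uu = 199.7, S_ud = 110.2, S_dd = 60.8
Terminal payoffs (K − S): max(-118.7, 0) = 0, max(-29.2, 0) = 0, max(20.2, 0) = 20.2
Node u (S = 137.8): V_u = 1/1.07·[0.4154·0.0000 + 0.5846·0.0000] = 0.0000
Node d (S = 76): V_d = 1/1.07·[0.4154·0.0000 + 0.5846·20.2000] = 11.0367
Node 0 (S = 95): V_0 = 1/1.07·[0.4154·0.0000 + 0.5846·11.0367] = 6.0301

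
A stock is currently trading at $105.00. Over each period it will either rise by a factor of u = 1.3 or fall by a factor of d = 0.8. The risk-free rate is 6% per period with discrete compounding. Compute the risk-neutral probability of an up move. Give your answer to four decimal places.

Risk-neutral probability p = (1 + 0.06 − 0.8)/(1.3 − 0.8) = 0.2600/0.5000 = 0.5200

p = 0.5200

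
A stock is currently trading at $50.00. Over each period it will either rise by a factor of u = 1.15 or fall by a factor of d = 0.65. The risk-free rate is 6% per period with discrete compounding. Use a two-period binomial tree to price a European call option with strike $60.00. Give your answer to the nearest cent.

Risk-neutral probability p = (1 + 0.06 − 0.65)/(1.15 − 0.65) = 0.4100/0.5000 = 0.8200
Terminal stock prices: S_uu = 66.12, S_ud = 37.38, S_dd = 21.13
Terminal payoffs (S − K): max(6.125, 0) = 6.125, max(-22.62, 0) = 0, max(-38.88, 0) = 0
Node u (S = 57.5): V_u = 1/1.06·[0.8200·6.1250 + 0.1800·0.0000] = 4.7382
Node d (S = 32.5): V_d = 1/1.06·[0.8200·0.0000 + 0.1800·0.0000] = 0.0000
Node 0 (S = 50): V_0 = 1/1.06·[0.8200·4.7382 + 0.1800·0.0000] = 3.6654

$3.67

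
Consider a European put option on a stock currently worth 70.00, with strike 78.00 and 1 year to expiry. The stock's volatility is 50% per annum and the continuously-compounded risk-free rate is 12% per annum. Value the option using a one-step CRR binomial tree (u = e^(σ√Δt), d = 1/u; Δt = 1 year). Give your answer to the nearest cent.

15.77

CRR parameters: u = e^(σ√Δt) = e^(0.5·√1) = 1.6487, d = 1/u = 0.6065
Per-period rate: rΔt = 0.12·1 = 0.12, so R = e^0.12 = 1.1275
Risk-neutral probability p = (e^0.12 − 0.6065)/(1.6487 − 0.6065) = 0.5210/1.0422 = 0.4999
Terminal stock prices: S_u = 115.4, S_d = 42.46
Terminal payoffs (K − S): max(-37.41, 0) = 0, max(35.54, 0) = 35.54
Node 0 (S = 70): V_0 = e^(−0.12)·[0.4999·0.0000 + 0.5001·35.5429] = 15.7657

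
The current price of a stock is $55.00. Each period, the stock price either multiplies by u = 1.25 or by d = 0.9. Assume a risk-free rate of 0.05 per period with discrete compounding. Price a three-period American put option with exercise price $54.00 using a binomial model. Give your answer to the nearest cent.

Risk-neutral probability p = (1 + 0.05 − 0.9)/(1.25 − 0.9) = 0.1500/0.3500 = 0.4286
Terminal stock prices: S_uuu = 107.4, S_uud = 77.34, S_udd = 55.69, S_ddd = 40.1
Terminal payoffs (K − S): max(-53.42, 0) = 0, max(-23.34, 0) = 0, max(-1.688, 0) = 0, max(13.9, 0) = 13.9
Node uu (S = 85.94): continuation = 1/1.05·[0.4286·0.0000 + 0.5714·0.0000] = 0.0000; exercise value = 0.0000 ≤ continuation, so V_uu = 0.0000
Node ud (S = 61.88): continuation = 1/1.05·[0.4286·0.0000 + 0.5714·0.0000] = 0.0000; exercise value = 0.0000 ≤ continuation, so V_ud = 0.0000
Node dd (S = 44.55): continuation = 1/1.05·[0.4286·0.0000 + 0.5714·13.9050] = 7.5673; exercise value = 9.4500 > continuation, so V_dd = 9.4500 (exercise)
Node u (S = 68.75): continuation = 1/1.05·[0.4286·0.0000 + 0.5714·0.0000] = 0.0000; exercise value = 0.0000 ≤ continuation, so V_u = 0.0000
Node d (S = 49.5): continuation = 1/1.05·[0.4286·0.0000 + 0.5714·9.4500] = 5.1429; exercise value = 4.5000 ≤ continuation, so V_d = 5.1429
Node 0 (S = 55): continuation = 1/1.05·[0.4286·0.0000 + 0.5714·5.1429] = 2.7988; exercise value = 0.0000 ≤ continuation, so V_0 = 2.7988

$2.80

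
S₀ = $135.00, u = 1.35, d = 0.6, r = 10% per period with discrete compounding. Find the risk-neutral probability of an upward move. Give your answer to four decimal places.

p = 0.6667

Risk-neutral probability p = (1 + 0.1 − 0.6)/(1.35 − 0.6) = 0.5000/0.7500 = 0.6667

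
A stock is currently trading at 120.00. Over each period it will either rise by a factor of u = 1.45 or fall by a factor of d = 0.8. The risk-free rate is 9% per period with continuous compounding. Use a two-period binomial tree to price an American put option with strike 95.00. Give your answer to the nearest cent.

4.56

Risk-neutral probability p = (e^0.09 − 0.8)/(1.45 − 0.8) = 0.2942/0.6500 = 0.4526
Terminal stock prices: S_uu = 252.3, S_ud = 139.2, S_dd = 76.8
Terminal payoffs (K − S): max(-157.3, 0) = 0, max(-44.2, 0) = 0, max(18.2, 0) = 18.2
Node u (S = 174): continuation = e^(−0.09)·[0.4526·0.0000 + 0.5474·0.0000] = 0.0000; exercise value = 0.0000 ≤ continuation, so V_u = 0.0000
Node d (S = 96): continuation = e^(−0.09)·[0.4526·0.0000 + 0.5474·18.2000] = 9.1056; exercise value = 0.0000 ≤ continuation, so V_d = 9.1056
Node 0 (S = 120): continuation = e^(−0.09)·[0.4526·0.0000 + 0.5474·9.1056] = 4.5556; exercise value = 0.0000 ≤ continuation, so V_0 = 4.5556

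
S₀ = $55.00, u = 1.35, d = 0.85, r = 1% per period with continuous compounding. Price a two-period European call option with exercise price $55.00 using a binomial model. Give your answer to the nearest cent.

Risk-neutral probability p = (e^0.01 − 0.85)/(1.35 − 0.85) = 0.1601/0.5000 = 0.3201
Terminal stock prices: S_uu = 100.2, S_ud = 63.11, S_dd = 39.74
Terminal payoffs (S − K): max(45.24, 0) = 45.24, max(8.112, 0) = 8.112, max(-15.26, 0) = 0
Node u (S = 74.25): V_u = e^(−0.01)·[0.3201·45.2375 + 0.6799·8.1125] = 19.7973
Node d (S = 46.75): V_d = e^(−0.01)·[0.3201·8.1125 + 0.6799·0.0000] = 2.5710
Node 0 (S = 55): V_0 = e^(−0.01)·[0.3201·19.7973 + 0.6799·2.5710] = 8.0047

$8.00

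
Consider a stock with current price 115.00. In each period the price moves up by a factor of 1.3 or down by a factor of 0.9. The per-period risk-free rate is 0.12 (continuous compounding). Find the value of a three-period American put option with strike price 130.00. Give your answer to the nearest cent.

Risk-neutral probability p = (e^0.12 − 0.9)/(1.3 − 0.9) = 0.2275/0.4000 = 0.5687
Terminal stock prices: S_uuu = 252.7, S_uud = 174.9, S_udd = 121.1, S_ddd = 83.84
Terminal payoffs (K − S): max(-122.7, 0) = 0, max(-44.92, 0) = 0, max(8.905, 0) = 8.905, max(46.16, 0) = 46.16
Node uu (S = 194.4): continuation = e^(−0.12)·[0.5687·0.0000 + 0.4313·0.0000] = 0.0000; exercise value = 0.0000 ≤ continuation, so V_uu = 0.0000
Node ud (S = 134.6): continuation = e^(−0.12)·[0.5687·0.0000 + 0.4313·8.9050] = 3.4061; exercise value = 0.0000 ≤ continuation, so V_ud = 3.4061
Node dd (S = 93.15): continuation = e^(−0.12)·[0.5687·8.9050 + 0.4313·46.1650] = 22.1497; exercise value = 36.8500 > continuation, so V_dd = 36.8500 (exercise)
Node u (S = 149.5): continuation = e^(−0.12)·[0.5687·0.0000 + 0.4313·3.4061] = 1.3028; exercise value = 0.0000 ≤ continuation, so V_u = 1.3028
Node d (S = 103.5): continuation = e^(−0.12)·[0.5687·3.4061 + 0.4313·36.8500] = 15.8129; exercise value = 26.5000 > continuation, so V_d = 26.5000 (exercise)
Node 0 (S = 115): continuation = e^(−0.12)·[0.5687·1.3028 + 0.4313·26.5000] = 10.7932; exercise value = 15.0000 > continuation, so V_0 = 15.0000 (exercise)

15.00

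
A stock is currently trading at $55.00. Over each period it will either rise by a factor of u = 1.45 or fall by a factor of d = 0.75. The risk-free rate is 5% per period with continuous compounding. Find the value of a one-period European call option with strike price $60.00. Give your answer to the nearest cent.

$8.09

Risk-neutral probability p = (e^0.05 − 0.75)/(1.45 − 0.75) = 0.3013/0.7000 = 0.4304
Terminal stock prices: S_u = 79.75, S_d = 41.25
Terminal payoffs (S − K): max(19.75, 0) = 19.75, max(-18.75, 0) = 0
Node 0 (S = 55): V_0 = e^(−0.05)·[0.4304·19.7500 + 0.5696·0.0000] = 8.0856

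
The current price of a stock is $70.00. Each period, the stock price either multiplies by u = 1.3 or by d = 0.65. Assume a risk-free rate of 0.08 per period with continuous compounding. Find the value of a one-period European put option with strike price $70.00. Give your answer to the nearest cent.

$7.54

Risk-neutral probability p = (e^0.08 − 0.65)/(1.3 − 0.65) = 0.4333/0.6500 = 0.6666
Terminal stock prices: S_u = 91, S_d = 45.5
Terminal payoffs (K − S): max(-21, 0) = 0, max(24.5, 0) = 24.5
Node 0 (S = 70): V_0 = e^(−0.08)·[0.6666·0.0000 + 0.3334·24.5000] = 7.5404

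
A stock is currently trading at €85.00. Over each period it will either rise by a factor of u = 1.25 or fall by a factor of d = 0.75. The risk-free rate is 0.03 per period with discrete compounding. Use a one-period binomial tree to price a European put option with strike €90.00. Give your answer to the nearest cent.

Risk-neutral probability p = (1 + 0.03 − 0.75)/(1.25 − 0.75) = 0.2800/0.5000 = 0.5600
Terminal stock prices: S_u = 106.2, S_d = 63.75
Terminal payoffs (K − S): max(-16.25, 0) = 0, max(26.25, 0) = 26.25
Node 0 (S = 85): V_0 = 1/1.03·[0.5600·0.0000 + 0.4400·26.2500] = 11.2136

€11.21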